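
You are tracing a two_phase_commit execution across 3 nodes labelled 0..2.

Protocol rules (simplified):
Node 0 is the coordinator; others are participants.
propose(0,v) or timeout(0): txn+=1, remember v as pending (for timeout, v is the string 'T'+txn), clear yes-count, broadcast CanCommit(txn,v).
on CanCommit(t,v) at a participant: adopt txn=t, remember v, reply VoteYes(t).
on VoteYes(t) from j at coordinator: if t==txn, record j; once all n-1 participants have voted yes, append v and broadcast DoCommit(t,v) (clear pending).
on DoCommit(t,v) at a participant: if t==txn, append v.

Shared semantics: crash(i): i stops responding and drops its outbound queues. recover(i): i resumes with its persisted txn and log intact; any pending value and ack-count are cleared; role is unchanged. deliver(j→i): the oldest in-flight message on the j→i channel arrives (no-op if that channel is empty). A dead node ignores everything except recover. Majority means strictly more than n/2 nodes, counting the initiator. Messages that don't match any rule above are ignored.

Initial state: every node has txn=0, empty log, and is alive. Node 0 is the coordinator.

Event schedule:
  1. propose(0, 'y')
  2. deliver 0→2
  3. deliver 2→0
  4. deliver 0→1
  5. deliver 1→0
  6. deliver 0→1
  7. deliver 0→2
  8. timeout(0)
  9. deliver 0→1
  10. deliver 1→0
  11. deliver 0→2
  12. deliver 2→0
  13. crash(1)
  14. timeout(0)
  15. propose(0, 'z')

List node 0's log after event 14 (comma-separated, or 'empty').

after 1 — propose(0,'y'): n0:coor/t1/[-]
after 2 — deliver 0→2: n2:part/t1/[-]
after 3 — deliver 2→0: ·
after 4 — deliver 0→1: n1:part/t1/[-]
after 5 — deliver 1→0: n0:coor/t1/[y]
after 6 — deliver 0→1: n1:part/t1/[y]
after 7 — deliver 0→2: n2:part/t1/[y]
after 8 — timeout(0): n0:coor/t2/[y]
after 9 — deliver 0→1: n1:part/t2/[y]
after 10 — deliver 1→0: ·
after 11 — deliver 0→2: n2:part/t2/[y]
after 12 — deliver 2→0: n0:coor/t2/[y,T2]
after 13 — crash(1): n1:✗part/t2/[y]
after 14 — timeout(0): n0:coor/t3/[y,T2]

y,T2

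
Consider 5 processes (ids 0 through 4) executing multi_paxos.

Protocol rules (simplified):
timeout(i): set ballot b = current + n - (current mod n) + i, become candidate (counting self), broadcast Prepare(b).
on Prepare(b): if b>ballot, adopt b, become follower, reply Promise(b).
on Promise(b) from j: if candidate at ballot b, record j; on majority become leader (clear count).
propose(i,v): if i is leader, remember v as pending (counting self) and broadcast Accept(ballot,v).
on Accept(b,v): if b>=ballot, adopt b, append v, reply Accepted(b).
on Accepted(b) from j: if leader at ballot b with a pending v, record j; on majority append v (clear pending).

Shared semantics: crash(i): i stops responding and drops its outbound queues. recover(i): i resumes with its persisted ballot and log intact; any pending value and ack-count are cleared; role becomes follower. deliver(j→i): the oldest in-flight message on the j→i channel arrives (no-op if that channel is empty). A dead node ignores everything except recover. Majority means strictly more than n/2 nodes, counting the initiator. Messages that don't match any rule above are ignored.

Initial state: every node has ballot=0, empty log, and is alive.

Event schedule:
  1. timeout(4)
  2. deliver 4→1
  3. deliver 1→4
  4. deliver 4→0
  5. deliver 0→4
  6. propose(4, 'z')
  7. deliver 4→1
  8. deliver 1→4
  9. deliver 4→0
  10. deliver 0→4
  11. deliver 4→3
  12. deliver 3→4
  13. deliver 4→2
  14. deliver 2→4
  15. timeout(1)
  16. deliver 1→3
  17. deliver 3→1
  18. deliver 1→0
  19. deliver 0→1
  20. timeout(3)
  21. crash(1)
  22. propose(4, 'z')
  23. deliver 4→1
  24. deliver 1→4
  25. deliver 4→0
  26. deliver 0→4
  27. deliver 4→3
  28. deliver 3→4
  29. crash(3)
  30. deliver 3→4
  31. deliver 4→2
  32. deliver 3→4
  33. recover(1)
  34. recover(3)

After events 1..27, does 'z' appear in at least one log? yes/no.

e1 timeout(4): 4[cand,b=9,-]
e2 deliver 4→1: 1[foll,b=9,-]
e3 deliver 1→4: ·
e4 deliver 4→0: 0[foll,b=9,-]
e5 deliver 0→4: 4[lead,b=9,-]
e6 propose(4,'z'): ·
e7 deliver 4→1: 1[foll,b=9,z]
e8 deliver 1→4: ·
e9 deliver 4→0: 0[foll,b=9,z]
e10 deliver 0→4: 4[lead,b=9,z]
e11 deliver 4→3: 3[foll,b=9,-]
e12 deliver 3→4: ·
e13 deliver 4→2: 2[foll,b=9,-]
e14 deliver 2→4: ·
e15 timeout(1): 1[cand,b=11,z]
e16 deliver 1→3: 3[foll,b=11,-]
e17 deliver 3→1: ·
e18 deliver 1→0: 0[foll,b=11,z]
e19 deliver 0→1: 1[lead,b=11,z]
e20 timeout(3): 3[cand,b=18,-]
e21 crash(1): 1[✗lead,b=11,z]
e22 propose(4,'z'): ·
e23 deliver 4→1: ·
e24 deliver 1→4: ·
e25 deliver 4→0: ·
e26 deliver 0→4: ·
e27 deliver 4→3: ·

yes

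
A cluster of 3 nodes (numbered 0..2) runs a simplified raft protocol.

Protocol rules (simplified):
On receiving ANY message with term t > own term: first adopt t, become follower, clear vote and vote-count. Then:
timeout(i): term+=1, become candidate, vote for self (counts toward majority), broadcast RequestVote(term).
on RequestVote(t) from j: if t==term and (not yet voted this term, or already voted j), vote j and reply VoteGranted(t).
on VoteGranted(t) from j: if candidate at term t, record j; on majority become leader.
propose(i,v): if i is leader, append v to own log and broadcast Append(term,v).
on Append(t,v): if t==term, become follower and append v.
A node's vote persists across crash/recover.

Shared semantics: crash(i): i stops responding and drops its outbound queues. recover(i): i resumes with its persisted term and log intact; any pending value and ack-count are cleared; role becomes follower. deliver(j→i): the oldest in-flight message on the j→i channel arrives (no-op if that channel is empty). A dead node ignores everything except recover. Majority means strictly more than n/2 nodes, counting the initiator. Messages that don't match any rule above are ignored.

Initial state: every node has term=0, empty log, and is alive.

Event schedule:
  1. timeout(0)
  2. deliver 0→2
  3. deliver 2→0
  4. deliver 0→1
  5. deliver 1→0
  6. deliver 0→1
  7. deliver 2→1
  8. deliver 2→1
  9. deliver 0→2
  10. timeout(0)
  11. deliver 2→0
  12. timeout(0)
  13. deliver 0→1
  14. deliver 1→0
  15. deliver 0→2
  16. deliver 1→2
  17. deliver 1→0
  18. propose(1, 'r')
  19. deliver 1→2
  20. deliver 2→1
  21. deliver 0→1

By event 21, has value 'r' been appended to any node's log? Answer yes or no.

[1] timeout(0) → N0(cand t1 [-])
[2] deliver 0→2 → N2(foll t1 [-])
[3] deliver 2→0 → N0(lead t1 [-])
[4] deliver 0→1 → N1(foll t1 [-])
[5] deliver 1→0 → ∅
[6] deliver 0→1 → ∅
[7] deliver 2→1 → ∅
[8] deliver 2→1 → ∅
[9] deliver 0→2 → ∅
[10] timeout(0) → N0(cand t2 [-])
[11] deliver 2→0 → ∅
[12] timeout(0) → N0(cand t3 [-])
[13] deliver 0→1 → N1(foll t2 [-])
[14] deliver 1→0 → ∅
[15] deliver 0→2 → N2(foll t2 [-])
[16] deliver 1→2 → ∅
[17] deliver 1→0 → ∅
[18] propose(1,'r') → ∅
[19] deliver 1→2 → ∅
[20] deliver 2→1 → ∅
[21] deliver 0→1 → N1(foll t3 [-])

no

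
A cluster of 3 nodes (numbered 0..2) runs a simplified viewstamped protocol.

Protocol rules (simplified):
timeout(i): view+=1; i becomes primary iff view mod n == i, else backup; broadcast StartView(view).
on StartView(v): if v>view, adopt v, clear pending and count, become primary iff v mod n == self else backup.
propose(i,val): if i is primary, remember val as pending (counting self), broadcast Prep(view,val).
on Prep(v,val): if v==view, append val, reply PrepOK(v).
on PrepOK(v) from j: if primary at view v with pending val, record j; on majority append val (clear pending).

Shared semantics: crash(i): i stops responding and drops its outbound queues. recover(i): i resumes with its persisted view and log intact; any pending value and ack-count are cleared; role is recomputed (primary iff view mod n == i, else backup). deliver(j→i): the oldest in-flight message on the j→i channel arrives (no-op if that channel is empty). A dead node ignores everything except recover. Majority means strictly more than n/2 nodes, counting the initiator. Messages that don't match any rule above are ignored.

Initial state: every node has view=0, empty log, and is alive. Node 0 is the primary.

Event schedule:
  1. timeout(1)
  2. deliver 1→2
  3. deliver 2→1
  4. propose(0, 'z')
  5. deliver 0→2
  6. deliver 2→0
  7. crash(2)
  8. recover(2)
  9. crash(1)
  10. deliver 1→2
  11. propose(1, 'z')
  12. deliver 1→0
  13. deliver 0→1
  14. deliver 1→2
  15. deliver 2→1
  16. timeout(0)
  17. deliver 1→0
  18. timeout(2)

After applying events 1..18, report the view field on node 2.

2

1. timeout(1):  <1:prim v1 ->
2. deliver 1→2:  <2:back v1 ->
3. deliver 2→1:  nop
4. propose(0,'z'):  nop
5. deliver 0→2:  nop
6. deliver 2→0:  nop
7. crash(2):  <2:✗back v1 ->
8. recover(2):  <2:back v1 ->
9. crash(1):  <1:✗prim v1 ->
10. deliver 1→2:  nop
11. propose(1,'z'):  nop
12. deliver 1→0:  nop
13. deliver 0→1:  nop
14. deliver 1→2:  nop
15. deliver 2→1:  nop
16. timeout(0):  <0:back v1 ->
17. deliver 1→0:  nop
18. timeout(2):  <2:prim v2 ->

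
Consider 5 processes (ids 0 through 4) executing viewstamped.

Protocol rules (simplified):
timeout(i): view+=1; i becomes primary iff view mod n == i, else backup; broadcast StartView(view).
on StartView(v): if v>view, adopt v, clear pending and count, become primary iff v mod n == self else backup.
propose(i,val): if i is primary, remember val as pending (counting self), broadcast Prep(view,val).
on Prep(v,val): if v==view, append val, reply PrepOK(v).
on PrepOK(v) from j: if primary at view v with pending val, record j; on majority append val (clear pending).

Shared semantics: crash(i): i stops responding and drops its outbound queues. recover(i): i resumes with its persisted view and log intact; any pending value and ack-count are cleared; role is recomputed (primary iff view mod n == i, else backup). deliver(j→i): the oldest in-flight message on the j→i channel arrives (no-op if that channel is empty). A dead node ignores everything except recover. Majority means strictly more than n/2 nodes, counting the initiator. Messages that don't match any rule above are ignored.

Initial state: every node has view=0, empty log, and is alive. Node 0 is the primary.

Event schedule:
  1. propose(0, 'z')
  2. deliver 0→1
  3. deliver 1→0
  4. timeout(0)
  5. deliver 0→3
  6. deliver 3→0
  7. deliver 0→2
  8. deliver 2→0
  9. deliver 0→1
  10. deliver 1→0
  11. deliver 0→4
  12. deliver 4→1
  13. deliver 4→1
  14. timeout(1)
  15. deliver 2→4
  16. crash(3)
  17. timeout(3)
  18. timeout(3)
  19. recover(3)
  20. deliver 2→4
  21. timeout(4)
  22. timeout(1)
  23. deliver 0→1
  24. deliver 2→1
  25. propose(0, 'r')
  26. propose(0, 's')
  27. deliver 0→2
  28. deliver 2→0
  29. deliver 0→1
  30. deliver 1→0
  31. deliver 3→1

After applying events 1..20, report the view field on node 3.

0

after 1 — propose(0,'z'): ·
after 2 — deliver 0→1: n1:back/v0/[z]
after 3 — deliver 1→0: ·
after 4 — timeout(0): n0:back/v1/[-]
after 5 — deliver 0→3: n3:back/v0/[z]
after 6 — deliver 3→0: ·
after 7 — deliver 0→2: n2:back/v0/[z]
after 8 — deliver 2→0: ·
after 9 — deliver 0→1: n1:prim/v1/[z]
after 10 — deliver 1→0: ·
after 11 — deliver 0→4: n4:back/v0/[z]
after 12 — deliver 4→1: ·
after 13 — deliver 4→1: ·
after 14 — timeout(1): n1:back/v2/[z]
after 15 — deliver 2→4: ·
after 16 — crash(3): n3:✗back/v0/[z]
after 17 — timeout(3): ·
after 18 — timeout(3): ·
after 19 — recover(3): n3:back/v0/[z]
after 20 — deliver 2→4: ·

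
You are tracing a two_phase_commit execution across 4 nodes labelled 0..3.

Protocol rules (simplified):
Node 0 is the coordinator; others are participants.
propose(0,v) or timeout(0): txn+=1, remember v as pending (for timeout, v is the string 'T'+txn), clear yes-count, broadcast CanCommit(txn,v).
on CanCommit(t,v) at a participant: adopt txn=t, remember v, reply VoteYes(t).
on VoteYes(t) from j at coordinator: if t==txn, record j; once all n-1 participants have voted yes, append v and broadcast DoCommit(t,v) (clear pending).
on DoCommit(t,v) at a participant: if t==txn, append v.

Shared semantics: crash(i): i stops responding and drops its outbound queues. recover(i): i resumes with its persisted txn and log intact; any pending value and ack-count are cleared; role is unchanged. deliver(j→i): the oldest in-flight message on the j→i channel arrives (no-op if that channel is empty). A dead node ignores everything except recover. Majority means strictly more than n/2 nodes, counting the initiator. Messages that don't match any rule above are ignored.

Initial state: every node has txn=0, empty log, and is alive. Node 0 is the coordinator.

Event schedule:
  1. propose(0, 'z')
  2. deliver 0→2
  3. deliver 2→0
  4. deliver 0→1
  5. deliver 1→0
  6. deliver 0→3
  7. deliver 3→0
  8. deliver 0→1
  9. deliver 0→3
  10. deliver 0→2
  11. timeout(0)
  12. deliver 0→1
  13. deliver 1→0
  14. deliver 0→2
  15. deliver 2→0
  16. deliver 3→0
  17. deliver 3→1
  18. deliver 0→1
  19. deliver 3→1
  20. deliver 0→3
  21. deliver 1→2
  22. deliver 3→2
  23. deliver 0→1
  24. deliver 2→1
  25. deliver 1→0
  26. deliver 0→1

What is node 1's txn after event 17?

after 1 — propose(0,'z'): n0:coor/t1/[-]
after 2 — deliver 0→2: n2:part/t1/[-]
after 3 — deliver 2→0: ·
after 4 — deliver 0→1: n1:part/t1/[-]
after 5 — deliver 1→0: ·
after 6 — deliver 0→3: n3:part/t1/[-]
after 7 — deliver 3→0: n0:coor/t1/[z]
after 8 — deliver 0→1: n1:part/t1/[z]
after 9 — deliver 0→3: n3:part/t1/[z]
after 10 — deliver 0→2: n2:part/t1/[z]
after 11 — timeout(0): n0:coor/t2/[z]
after 12 — deliver 0→1: n1:part/t2/[z]
after 13 — deliver 1→0: ·
after 14 — deliver 0→2: n2:part/t2/[z]
after 15 — deliver 2→0: ·
after 16 — deliver 3→0: ·
after 17 — deliver 3→1: ·

2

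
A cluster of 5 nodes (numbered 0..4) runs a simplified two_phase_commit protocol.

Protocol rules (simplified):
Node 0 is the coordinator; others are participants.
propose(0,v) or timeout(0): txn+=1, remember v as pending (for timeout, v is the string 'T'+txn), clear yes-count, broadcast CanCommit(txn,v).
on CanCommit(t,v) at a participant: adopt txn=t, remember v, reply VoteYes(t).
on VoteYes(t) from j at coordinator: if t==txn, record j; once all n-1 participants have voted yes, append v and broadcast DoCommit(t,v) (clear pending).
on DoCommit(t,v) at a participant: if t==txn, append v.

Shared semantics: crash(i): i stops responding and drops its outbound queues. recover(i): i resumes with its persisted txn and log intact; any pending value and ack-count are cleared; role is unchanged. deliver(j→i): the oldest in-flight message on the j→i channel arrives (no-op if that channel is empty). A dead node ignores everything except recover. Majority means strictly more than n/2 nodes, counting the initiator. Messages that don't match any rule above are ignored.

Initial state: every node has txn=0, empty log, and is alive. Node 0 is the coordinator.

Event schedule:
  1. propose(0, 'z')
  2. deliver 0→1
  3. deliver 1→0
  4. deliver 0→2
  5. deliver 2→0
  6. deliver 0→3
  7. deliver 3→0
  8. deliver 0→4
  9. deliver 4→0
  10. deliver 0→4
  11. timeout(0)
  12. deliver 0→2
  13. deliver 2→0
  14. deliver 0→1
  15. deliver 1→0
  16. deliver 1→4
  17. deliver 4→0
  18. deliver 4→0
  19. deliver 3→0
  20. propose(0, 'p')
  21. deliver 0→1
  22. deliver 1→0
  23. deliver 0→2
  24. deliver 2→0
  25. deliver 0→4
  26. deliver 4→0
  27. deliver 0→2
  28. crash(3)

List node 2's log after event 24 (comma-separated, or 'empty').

after 1 — propose(0,'z'): n0:coor/t1/[-]
after 2 — deliver 0→1: n1:part/t1/[-]
after 3 — deliver 1→0: ·
after 4 — deliver 0→2: n2:part/t1/[-]
after 5 — deliver 2→0: ·
after 6 — deliver 0→3: n3:part/t1/[-]
after 7 — deliver 3→0: ·
after 8 — deliver 0→4: n4:part/t1/[-]
after 9 — deliver 4→0: n0:coor/t1/[z]
after 10 — deliver 0→4: n4:part/t1/[z]
after 11 — timeout(0): n0:coor/t2/[z]
after 12 — deliver 0→2: n2:part/t1/[z]
after 13 — deliver 2→0: ·
after 14 — deliver 0→1: n1:part/t1/[z]
after 15 — deliver 1→0: ·
after 16 — deliver 1→4: ·
after 17 — deliver 4→0: ·
after 18 — deliver 4→0: ·
after 19 — deliver 3→0: ·
after 20 — propose(0,'p'): n0:coor/t3/[z]
after 21 — deliver 0→1: n1:part/t2/[z]
after 22 — deliver 1→0: ·
after 23 — deliver 0→2: n2:part/t2/[z]
after 24 — deliver 2→0: ·

z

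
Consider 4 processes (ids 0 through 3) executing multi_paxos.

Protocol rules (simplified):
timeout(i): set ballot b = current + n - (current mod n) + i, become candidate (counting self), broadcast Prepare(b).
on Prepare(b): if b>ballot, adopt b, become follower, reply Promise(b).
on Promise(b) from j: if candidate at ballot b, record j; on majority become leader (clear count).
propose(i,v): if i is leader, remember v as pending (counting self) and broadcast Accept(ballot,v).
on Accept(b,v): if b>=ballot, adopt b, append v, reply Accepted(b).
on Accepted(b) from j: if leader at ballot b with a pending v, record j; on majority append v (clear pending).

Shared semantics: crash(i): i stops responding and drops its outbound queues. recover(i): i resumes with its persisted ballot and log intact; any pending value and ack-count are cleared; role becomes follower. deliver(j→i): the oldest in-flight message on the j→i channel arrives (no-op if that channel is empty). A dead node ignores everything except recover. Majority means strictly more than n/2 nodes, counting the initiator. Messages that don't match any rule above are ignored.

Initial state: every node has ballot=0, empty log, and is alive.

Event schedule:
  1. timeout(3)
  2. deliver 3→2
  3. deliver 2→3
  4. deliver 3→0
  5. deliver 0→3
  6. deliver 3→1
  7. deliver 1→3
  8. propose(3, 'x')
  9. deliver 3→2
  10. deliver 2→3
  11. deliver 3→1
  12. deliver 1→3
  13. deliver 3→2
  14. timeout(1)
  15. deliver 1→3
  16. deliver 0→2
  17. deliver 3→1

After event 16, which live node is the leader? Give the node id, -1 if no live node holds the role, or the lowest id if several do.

step 1 timeout(3): 3={cand,b=7,log=-}
step 2 deliver 3→2: 2={foll,b=7,log=-}
step 3 deliver 2→3: —
step 4 deliver 3→0: 0={foll,b=7,log=-}
step 5 deliver 0→3: 3={lead,b=7,log=-}
step 6 deliver 3→1: 1={foll,b=7,log=-}
step 7 deliver 1→3: —
step 8 propose(3,'x'): —
step 9 deliver 3→2: 2={foll,b=7,log=x}
step 10 deliver 2→3: —
step 11 deliver 3→1: 1={foll,b=7,log=x}
step 12 deliver 1→3: 3={lead,b=7,log=x}
step 13 deliver 3→2: —
step 14 timeout(1): 1={cand,b=9,log=x}
step 15 deliver 1→3: 3={foll,b=9,log=x}
step 16 deliver 0→2: —

-1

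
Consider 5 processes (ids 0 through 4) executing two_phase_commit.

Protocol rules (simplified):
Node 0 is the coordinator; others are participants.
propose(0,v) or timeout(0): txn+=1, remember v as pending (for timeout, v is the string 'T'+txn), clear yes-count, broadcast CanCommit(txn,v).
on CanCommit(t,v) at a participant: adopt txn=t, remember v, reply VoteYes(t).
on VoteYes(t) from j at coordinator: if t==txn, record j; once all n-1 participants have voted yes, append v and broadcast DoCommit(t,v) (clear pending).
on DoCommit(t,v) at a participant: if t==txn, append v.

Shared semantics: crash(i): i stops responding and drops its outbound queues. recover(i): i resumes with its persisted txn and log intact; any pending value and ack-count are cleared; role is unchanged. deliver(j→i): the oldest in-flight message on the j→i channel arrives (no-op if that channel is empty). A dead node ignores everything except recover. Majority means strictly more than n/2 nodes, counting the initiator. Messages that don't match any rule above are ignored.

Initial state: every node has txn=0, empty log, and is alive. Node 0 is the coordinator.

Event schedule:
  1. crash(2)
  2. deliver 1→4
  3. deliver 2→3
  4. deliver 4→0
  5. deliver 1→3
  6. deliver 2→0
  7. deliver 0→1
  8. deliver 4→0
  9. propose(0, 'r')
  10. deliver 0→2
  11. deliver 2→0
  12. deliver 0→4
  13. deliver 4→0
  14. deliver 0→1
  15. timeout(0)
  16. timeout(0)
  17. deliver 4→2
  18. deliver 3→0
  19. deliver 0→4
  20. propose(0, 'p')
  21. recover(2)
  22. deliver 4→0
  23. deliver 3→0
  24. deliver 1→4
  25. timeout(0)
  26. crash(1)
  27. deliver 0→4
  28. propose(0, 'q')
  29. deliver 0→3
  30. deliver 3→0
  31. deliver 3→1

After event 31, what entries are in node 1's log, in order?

e1 crash(2): 2[✗part,t=0,-]
e2 deliver 1→4: ·
e3 deliver 2→3: ·
e4 deliver 4→0: ·
e5 deliver 1→3: ·
e6 deliver 2→0: ·
e7 deliver 0→1: ·
e8 deliver 4→0: ·
e9 propose(0,'r'): 0[coor,t=1,-]
e10 deliver 0→2: ·
e11 deliver 2→0: ·
e12 deliver 0→4: 4[part,t=1,-]
e13 deliver 4→0: ·
e14 deliver 0→1: 1[part,t=1,-]
e15 timeout(0): 0[coor,t=2,-]
e16 timeout(0): 0[coor,t=3,-]
e17 deliver 4→2: ·
e18 deliver 3→0: ·
e19 deliver 0→4: 4[part,t=2,-]
e20 propose(0,'p'): 0[coor,t=4,-]
e21 recover(2): 2[part,t=0,-]
e22 deliver 4→0: ·
e23 deliver 3→0: ·
e24 deliver 1→4: ·
e25 timeout(0): 0[coor,t=5,-]
e26 crash(1): 1[✗part,t=1,-]
e27 deliver 0→4: 4[part,t=3,-]
e28 propose(0,'q'): 0[coor,t=6,-]
e29 deliver 0→3: 3[part,t=1,-]
e30 deliver 3→0: ·
e31 deliver 3→1: ·

empty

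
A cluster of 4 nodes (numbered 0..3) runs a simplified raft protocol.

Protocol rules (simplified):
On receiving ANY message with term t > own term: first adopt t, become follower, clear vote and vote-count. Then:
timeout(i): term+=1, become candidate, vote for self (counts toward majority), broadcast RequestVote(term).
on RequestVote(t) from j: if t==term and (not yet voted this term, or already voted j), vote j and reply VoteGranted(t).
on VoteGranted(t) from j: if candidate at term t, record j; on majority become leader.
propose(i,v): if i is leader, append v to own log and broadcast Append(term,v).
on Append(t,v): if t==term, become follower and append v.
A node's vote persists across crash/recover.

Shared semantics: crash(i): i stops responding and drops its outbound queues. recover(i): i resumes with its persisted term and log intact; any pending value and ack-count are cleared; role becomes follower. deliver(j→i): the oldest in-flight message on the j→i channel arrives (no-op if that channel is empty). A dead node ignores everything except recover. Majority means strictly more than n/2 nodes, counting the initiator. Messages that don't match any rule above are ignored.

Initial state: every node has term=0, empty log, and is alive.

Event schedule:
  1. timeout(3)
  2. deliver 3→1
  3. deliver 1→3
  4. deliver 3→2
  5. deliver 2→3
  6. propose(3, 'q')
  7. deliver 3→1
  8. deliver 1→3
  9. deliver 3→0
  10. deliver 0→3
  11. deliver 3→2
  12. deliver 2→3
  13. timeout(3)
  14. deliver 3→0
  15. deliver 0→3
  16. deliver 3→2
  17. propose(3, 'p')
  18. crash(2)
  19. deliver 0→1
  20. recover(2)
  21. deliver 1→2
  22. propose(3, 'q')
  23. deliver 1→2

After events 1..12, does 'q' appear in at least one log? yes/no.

yes

1. timeout(3):  <3:cand t1 ->
2. deliver 3→1:  <1:foll t1 ->
3. deliver 1→3:  nop
4. deliver 3→2:  <2:foll t1 ->
5. deliver 2→3:  <3:lead t1 ->
6. propose(3,'q'):  <3:lead t1 q>
7. deliver 3→1:  <1:foll t1 q>
8. deliver 1→3:  nop
9. deliver 3→0:  <0:foll t1 ->
10. deliver 0→3:  nop
11. deliver 3→2:  <2:foll t1 q>
12. deliver 2→3:  nop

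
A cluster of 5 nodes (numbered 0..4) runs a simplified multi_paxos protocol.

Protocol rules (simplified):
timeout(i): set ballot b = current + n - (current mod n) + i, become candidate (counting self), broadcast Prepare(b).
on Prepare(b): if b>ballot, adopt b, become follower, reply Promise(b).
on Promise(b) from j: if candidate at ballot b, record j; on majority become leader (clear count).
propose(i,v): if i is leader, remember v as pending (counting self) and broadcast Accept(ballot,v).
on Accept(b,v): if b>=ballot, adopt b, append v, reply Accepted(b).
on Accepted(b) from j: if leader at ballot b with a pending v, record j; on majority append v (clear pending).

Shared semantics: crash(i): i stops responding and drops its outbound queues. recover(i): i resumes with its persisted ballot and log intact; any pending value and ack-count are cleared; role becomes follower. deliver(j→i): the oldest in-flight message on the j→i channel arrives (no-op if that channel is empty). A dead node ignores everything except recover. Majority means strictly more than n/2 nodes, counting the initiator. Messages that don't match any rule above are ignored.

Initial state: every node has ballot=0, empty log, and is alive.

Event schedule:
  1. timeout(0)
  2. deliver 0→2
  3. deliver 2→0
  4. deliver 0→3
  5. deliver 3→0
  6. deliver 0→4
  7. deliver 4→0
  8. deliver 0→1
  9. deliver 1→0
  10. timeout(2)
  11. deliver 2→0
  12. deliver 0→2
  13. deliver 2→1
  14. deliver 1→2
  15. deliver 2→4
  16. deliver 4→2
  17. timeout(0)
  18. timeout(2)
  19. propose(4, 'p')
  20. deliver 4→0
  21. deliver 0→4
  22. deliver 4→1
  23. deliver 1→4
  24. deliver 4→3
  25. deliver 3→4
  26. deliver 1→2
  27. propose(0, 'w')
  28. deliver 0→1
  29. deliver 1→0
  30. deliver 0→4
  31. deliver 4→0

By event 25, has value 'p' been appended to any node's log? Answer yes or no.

1. timeout(0):  <0:cand b5 ->
2. deliver 0→2:  <2:foll b5 ->
3. deliver 2→0:  nop
4. deliver 0→3:  <3:foll b5 ->
5. deliver 3→0:  <0:lead b5 ->
6. deliver 0→4:  <4:foll b5 ->
7. deliver 4→0:  nop
8. deliver 0→1:  <1:foll b5 ->
9. deliver 1→0:  nop
10. timeout(2):  <2:cand b12 ->
11. deliver 2→0:  <0:foll b12 ->
12. deliver 0→2:  nop
13. deliver 2→1:  <1:foll b12 ->
14. deliver 1→2:  <2:lead b12 ->
15. deliver 2→4:  <4:foll b12 ->
16. deliver 4→2:  nop
17. timeout(0):  <0:cand b15 ->
18. timeout(2):  <2:cand b17 ->
19. propose(4,'p'):  nop
20. deliver 4→0:  nop
21. deliver 0→4:  <4:foll b15 ->
22. deliver 4→1:  nop
23. deliver 1→4:  nop
24. deliver 4→3:  nop
25. deliver 3→4:  nop

no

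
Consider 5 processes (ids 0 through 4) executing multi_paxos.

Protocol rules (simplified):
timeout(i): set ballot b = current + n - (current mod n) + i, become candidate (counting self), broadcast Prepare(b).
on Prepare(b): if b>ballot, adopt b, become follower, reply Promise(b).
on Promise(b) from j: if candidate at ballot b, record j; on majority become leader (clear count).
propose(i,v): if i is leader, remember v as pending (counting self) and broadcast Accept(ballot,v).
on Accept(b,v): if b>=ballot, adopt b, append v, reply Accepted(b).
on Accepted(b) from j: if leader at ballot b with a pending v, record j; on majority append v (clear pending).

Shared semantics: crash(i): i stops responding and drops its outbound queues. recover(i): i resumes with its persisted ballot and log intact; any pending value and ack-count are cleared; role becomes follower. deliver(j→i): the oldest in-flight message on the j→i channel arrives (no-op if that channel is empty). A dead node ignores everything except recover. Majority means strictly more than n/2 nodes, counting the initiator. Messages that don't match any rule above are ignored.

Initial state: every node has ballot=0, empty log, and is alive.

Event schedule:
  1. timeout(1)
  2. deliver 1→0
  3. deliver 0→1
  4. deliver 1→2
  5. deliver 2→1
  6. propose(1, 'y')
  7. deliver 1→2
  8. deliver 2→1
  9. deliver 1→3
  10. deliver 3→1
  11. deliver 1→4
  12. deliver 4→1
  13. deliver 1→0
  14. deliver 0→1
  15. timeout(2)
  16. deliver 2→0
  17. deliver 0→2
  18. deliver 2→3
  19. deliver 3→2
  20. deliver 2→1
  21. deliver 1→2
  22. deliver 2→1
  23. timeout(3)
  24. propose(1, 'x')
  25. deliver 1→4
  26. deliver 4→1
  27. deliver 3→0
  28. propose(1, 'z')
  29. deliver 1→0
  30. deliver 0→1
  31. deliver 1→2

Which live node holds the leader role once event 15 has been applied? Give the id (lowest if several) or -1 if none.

1

step 1 timeout(1): 1={cand,b=6,log=-}
step 2 deliver 1→0: 0={foll,b=6,log=-}
step 3 deliver 0→1: —
step 4 deliver 1→2: 2={foll,b=6,log=-}
step 5 deliver 2→1: 1={lead,b=6,log=-}
step 6 propose(1,'y'): —
step 7 deliver 1→2: 2={foll,b=6,log=y}
step 8 deliver 2→1: —
step 9 deliver 1→3: 3={foll,b=6,log=-}
step 10 deliver 3→1: —
step 11 deliver 1→4: 4={foll,b=6,log=-}
step 12 deliver 4→1: —
step 13 deliver 1→0: 0={foll,b=6,log=y}
step 14 deliver 0→1: 1={lead,b=6,log=y}
step 15 timeout(2): 2={cand,b=12,log=y}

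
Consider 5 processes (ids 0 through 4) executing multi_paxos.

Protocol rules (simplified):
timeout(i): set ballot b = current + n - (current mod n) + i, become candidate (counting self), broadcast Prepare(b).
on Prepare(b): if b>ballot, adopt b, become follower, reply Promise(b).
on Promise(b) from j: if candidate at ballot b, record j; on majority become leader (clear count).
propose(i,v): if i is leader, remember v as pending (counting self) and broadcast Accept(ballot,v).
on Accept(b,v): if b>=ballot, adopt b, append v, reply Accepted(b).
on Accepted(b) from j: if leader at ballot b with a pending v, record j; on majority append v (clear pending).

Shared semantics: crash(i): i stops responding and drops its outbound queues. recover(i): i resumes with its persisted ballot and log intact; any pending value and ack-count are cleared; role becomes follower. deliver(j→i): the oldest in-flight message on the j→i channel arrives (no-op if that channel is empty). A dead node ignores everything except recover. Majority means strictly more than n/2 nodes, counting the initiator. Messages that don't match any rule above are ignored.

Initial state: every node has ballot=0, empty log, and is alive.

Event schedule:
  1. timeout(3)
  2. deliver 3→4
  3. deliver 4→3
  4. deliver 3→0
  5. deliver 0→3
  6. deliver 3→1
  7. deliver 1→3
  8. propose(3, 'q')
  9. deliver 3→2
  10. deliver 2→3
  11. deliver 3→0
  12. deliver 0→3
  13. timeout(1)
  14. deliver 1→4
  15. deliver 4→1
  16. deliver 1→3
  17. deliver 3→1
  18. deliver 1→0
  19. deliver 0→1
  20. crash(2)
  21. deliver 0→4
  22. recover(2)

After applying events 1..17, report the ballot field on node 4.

1. timeout(3):  <3:cand b8 ->
2. deliver 3→4:  <4:foll b8 ->
3. deliver 4→3:  nop
4. deliver 3→0:  <0:foll b8 ->
5. deliver 0→3:  <3:lead b8 ->
6. deliver 3→1:  <1:foll b8 ->
7. deliver 1→3:  nop
8. propose(3,'q'):  nop
9. deliver 3→2:  <2:foll b8 ->
10. deliver 2→3:  nop
11. deliver 3→0:  <0:foll b8 q>
12. deliver 0→3:  nop
13. timeout(1):  <1:cand b11 ->
14. deliver 1→4:  <4:foll b11 ->
15. deliver 4→1:  nop
16. deliver 1→3:  <3:foll b11 ->
17. deliver 3→1:  nop

11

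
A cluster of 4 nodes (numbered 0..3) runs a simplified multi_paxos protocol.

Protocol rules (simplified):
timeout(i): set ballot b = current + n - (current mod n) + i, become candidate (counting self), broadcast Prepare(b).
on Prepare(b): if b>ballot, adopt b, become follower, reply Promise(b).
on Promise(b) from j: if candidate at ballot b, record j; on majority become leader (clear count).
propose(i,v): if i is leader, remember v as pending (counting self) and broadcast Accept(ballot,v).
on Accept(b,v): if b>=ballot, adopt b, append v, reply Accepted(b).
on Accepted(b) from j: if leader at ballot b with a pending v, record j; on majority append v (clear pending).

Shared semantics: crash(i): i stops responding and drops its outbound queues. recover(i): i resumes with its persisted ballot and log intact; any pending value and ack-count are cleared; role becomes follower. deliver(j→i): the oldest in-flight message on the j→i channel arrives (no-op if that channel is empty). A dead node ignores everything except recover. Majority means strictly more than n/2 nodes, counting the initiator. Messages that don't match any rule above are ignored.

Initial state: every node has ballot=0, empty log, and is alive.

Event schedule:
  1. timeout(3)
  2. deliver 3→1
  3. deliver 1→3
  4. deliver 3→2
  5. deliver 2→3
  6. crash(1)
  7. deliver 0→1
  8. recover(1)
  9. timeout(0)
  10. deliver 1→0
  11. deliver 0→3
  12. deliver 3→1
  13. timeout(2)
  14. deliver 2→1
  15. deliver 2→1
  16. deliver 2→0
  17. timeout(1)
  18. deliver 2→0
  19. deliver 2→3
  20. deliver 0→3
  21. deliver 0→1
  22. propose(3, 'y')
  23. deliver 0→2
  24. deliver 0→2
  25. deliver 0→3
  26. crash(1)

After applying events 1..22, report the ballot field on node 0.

e1 timeout(3): 3[cand,b=7,-]
e2 deliver 3→1: 1[foll,b=7,-]
e3 deliver 1→3: ·
e4 deliver 3→2: 2[foll,b=7,-]
e5 deliver 2→3: 3[lead,b=7,-]
e6 crash(1): 1[✗foll,b=7,-]
e7 deliver 0→1: ·
e8 recover(1): 1[foll,b=7,-]
e9 timeout(0): 0[cand,b=4,-]
e10 deliver 1→0: ·
e11 deliver 0→3: ·
e12 deliver 3→1: ·
e13 timeout(2): 2[cand,b=10,-]
e14 deliver 2→1: 1[foll,b=10,-]
e15 deliver 2→1: ·
e16 deliver 2→0: 0[foll,b=10,-]
e17 timeout(1): 1[cand,b=13,-]
e18 deliver 2→0: ·
e19 deliver 2→3: 3[foll,b=10,-]
e20 deliver 0→3: ·
e21 deliver 0→1: ·
e22 propose(3,'y'): ·

10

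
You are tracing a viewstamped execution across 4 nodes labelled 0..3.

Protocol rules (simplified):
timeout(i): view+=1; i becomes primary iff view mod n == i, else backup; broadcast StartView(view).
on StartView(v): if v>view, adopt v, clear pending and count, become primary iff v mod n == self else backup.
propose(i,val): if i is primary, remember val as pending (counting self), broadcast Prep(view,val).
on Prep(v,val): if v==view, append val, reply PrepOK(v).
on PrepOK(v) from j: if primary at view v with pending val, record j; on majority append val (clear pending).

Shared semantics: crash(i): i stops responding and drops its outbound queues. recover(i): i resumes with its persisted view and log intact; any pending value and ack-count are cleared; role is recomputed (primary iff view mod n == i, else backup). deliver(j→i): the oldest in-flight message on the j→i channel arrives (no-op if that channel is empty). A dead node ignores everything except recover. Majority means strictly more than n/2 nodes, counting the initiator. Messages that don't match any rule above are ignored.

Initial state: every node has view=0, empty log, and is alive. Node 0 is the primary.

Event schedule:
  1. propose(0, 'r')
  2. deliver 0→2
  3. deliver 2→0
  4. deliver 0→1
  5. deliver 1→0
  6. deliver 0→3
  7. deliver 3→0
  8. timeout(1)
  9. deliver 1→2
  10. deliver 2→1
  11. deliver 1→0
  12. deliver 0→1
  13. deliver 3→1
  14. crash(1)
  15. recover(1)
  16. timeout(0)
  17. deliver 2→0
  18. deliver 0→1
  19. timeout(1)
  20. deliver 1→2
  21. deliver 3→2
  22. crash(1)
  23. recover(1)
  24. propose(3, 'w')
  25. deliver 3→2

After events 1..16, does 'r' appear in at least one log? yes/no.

yes

[1] propose(0,'r') → ∅
[2] deliver 0→2 → N2(back v0 [r])
[3] deliver 2→0 → ∅
[4] deliver 0→1 → N1(back v0 [r])
[5] deliver 1→0 → N0(prim v0 [r])
[6] deliver 0→3 → N3(back v0 [r])
[7] deliver 3→0 → ∅
[8] timeout(1) → N1(prim v1 [r])
[9] deliver 1→2 → N2(back v1 [r])
[10] deliver 2→1 → ∅
[11] deliver 1→0 → N0(back v1 [r])
[12] deliver 0→1 → ∅
[13] deliver 3→1 → ∅
[14] crash(1) → N1(✗prim v1 [r])
[15] recover(1) → N1(prim v1 [r])
[16] timeout(0) → N0(back v2 [r])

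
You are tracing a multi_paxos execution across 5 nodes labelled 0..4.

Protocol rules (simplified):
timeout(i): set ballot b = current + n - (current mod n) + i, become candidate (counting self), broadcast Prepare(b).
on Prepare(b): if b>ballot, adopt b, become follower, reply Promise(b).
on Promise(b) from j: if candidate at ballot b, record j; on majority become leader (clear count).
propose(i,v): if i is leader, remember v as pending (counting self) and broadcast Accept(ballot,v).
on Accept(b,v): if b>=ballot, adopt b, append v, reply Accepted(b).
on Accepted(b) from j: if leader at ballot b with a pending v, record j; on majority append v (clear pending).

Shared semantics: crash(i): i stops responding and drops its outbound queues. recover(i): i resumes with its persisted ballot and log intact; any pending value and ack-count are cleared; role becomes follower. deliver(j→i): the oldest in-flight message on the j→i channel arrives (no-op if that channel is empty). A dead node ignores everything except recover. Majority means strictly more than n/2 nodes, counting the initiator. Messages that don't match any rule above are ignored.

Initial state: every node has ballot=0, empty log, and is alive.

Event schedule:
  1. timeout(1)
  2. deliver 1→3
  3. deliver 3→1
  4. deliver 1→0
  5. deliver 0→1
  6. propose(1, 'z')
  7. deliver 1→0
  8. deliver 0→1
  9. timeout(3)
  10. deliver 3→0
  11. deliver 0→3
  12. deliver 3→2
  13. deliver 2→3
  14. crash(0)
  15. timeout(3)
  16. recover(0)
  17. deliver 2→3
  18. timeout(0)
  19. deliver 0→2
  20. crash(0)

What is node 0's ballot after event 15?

13

[1] timeout(1) → N1(cand b6 [-])
[2] deliver 1→3 → N3(foll b6 [-])
[3] deliver 3→1 → ∅
[4] deliver 1→0 → N0(foll b6 [-])
[5] deliver 0→1 → N1(lead b6 [-])
[6] propose(1,'z') → ∅
[7] deliver 1→0 → N0(foll b6 [z])
[8] deliver 0→1 → ∅
[9] timeout(3) → N3(cand b13 [-])
[10] deliver 3→0 → N0(foll b13 [z])
[11] deliver 0→3 → ∅
[12] deliver 3→2 → N2(foll b13 [-])
[13] deliver 2→3 → N3(lead b13 [-])
[14] crash(0) → N0(✗foll b13 [z])
[15] timeout(3) → N3(cand b18 [-])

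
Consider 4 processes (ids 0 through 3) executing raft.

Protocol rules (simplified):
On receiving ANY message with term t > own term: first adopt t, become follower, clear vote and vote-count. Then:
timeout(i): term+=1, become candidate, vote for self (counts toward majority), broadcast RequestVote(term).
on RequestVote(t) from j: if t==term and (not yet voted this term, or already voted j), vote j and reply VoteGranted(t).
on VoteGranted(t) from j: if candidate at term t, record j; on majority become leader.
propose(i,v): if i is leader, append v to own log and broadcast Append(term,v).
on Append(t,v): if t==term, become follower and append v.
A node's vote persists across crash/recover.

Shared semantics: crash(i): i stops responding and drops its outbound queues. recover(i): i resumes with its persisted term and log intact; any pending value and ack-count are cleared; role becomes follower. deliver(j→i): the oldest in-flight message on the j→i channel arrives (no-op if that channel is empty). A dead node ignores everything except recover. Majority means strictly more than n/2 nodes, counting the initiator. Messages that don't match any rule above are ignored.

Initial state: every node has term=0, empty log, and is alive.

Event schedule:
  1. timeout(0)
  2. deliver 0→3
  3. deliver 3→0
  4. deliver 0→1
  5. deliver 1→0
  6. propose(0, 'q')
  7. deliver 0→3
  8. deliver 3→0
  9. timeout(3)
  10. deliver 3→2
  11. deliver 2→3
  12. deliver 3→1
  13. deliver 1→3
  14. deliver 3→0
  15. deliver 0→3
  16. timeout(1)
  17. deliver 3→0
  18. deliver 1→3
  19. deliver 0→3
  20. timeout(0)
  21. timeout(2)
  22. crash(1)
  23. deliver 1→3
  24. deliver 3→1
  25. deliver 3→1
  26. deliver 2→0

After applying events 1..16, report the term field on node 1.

[1] timeout(0) → N0(cand t1 [-])
[2] deliver 0→3 → N3(foll t1 [-])
[3] deliver 3→0 → ∅
[4] deliver 0→1 → N1(foll t1 [-])
[5] deliver 1→0 → N0(lead t1 [-])
[6] propose(0,'q') → N0(lead t1 [q])
[7] deliver 0→3 → N3(foll t1 [q])
[8] deliver 3→0 → ∅
[9] timeout(3) → N3(cand t2 [q])
[10] deliver 3→2 → N2(foll t2 [-])
[11] deliver 2→3 → ∅
[12] deliver 3→1 → N1(foll t2 [-])
[13] deliver 1→3 → N3(lead t2 [q])
[14] deliver 3→0 → N0(foll t2 [q])
[15] deliver 0→3 → ∅
[16] timeout(1) → N1(cand t3 [-])

3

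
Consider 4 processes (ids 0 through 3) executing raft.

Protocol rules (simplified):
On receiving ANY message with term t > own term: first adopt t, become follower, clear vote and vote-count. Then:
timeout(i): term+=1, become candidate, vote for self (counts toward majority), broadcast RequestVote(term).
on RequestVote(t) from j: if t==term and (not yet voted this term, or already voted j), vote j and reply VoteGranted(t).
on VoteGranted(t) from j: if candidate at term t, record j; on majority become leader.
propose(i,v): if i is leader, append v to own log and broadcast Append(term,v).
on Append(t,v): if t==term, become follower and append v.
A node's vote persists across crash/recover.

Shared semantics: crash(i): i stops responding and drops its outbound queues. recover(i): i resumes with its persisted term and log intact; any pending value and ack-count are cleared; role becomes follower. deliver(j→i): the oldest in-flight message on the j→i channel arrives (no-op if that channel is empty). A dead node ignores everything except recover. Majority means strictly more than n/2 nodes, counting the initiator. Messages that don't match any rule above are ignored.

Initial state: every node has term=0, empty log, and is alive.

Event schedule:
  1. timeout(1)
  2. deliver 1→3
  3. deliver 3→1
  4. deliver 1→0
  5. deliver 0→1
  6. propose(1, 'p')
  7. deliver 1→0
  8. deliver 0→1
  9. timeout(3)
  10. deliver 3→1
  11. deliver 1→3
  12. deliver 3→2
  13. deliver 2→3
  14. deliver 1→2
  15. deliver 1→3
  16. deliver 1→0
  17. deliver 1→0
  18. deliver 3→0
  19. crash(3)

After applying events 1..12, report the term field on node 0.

[1] timeout(1) → N1(cand t1 [-])
[2] deliver 1→3 → N3(foll t1 [-])
[3] deliver 3→1 → ∅
[4] deliver 1→0 → N0(foll t1 [-])
[5] deliver 0→1 → N1(lead t1 [-])
[6] propose(1,'p') → N1(lead t1 [p])
[7] deliver 1→0 → N0(foll t1 [p])
[8] deliver 0→1 → ∅
[9] timeout(3) → N3(cand t2 [-])
[10] deliver 3→1 → N1(foll t2 [p])
[11] deliver 1→3 → ∅
[12] deliver 3→2 → N2(foll t2 [-])

1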